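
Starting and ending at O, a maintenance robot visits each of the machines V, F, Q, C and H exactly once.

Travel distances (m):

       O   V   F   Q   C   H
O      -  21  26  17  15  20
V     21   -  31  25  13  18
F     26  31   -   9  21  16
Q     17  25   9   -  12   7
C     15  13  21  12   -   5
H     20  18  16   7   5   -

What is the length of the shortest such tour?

Shortest round trip = 81 m.

With 5 stops there are 5!/2 = 60 distinct round trips (a route and its reverse cost the same).
O-V-F-Q-C-H-O: 21+31+9+12+5+20 = 98
O-V-F-Q-H-C-O: 21+31+9+7+5+15 = 88
O-V-F-C-Q-H-O: 21+31+21+12+7+20 = 112
O-V-F-C-H-Q-O: 21+31+21+5+7+17 = 102
O-V-F-H-Q-C-O: 21+31+16+7+12+15 = 102
O-V-F-H-C-Q-O: 21+31+16+5+12+17 = 102
O-V-Q-F-C-H-O: 21+25+9+21+5+20 = 101
O-V-Q-F-H-C-O: 21+25+9+16+5+15 = 91
O-V-Q-C-F-H-O: 21+25+12+21+16+20 = 115
O-V-Q-C-H-F-O: 21+25+12+5+16+26 = 105
O-V-Q-H-F-C-O: 21+25+7+16+21+15 = 105
O-V-Q-H-C-F-O: 21+25+7+5+21+26 = 105
O-V-C-F-Q-H-O: 21+13+21+9+7+20 = 91
O-V-C-F-H-Q-O: 21+13+21+16+7+17 = 95
… (46 more)
O-V-C-H-F-Q-O: 21+13+5+16+9+17 = 81  ← best
The minimum is 81.
One optimal route: O → V → C → H → F → Q → O (or its reverse).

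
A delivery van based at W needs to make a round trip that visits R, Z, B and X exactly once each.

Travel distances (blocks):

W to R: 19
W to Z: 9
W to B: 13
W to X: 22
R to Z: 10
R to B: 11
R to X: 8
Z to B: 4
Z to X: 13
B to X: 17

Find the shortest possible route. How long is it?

There are 12 distinct closed tours to check (reversals are equivalent).
W → R → Z → B → X → W: 19+10+4+17+22 = 72
W → R → Z → X → B → W: 19+10+13+17+13 = 72
W → R → B → Z → X → W: 19+11+4+13+22 = 69
W → R → B → X → Z → W: 19+11+17+13+9 = 69
W → R → X → Z → B → W: 19+8+13+4+13 = 57
W → R → X → B → Z → W: 19+8+17+4+9 = 57
W → Z → R → B → X → W: 9+10+11+17+22 = 69
W → Z → R → X → B → W: 9+10+8+17+13 = 57
W → Z → B → R → X → W: 9+4+11+8+22 = 54
W → Z → X → R → B → W: 9+13+8+11+13 = 54
W → B → R → Z → X → W: 13+11+10+13+22 = 69
W → B → Z → R → X → W: 13+4+10+8+22 = 57
The minimum is 54.
One optimal route: W → Z → B → R → X → W (or its reverse).

Minimum total distance: 54 blocks.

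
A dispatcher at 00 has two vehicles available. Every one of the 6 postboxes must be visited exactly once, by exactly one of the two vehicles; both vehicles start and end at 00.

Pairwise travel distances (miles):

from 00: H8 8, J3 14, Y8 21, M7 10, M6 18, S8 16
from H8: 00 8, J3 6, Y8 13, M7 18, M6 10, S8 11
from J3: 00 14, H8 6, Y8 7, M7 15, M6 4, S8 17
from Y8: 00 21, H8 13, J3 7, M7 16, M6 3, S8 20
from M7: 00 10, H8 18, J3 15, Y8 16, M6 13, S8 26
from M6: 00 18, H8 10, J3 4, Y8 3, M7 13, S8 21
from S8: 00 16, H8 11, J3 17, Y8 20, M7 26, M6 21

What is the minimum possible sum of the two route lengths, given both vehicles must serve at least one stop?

Minimum combined distance: 77 miles.

Try each way of splitting the stops between the two vehicles (each non-empty) and, for each split, find the best tour for each vehicle:
  {H8} + {J3, Y8, M7, M6, S8}: 16 + 66 = 82
  {J3} + {H8, Y8, M7, M6, S8}: 28 + 65 = 93
  {H8, J3} + {Y8, M7, M6, S8}: 28 + 62 = 90
  {Y8} + {H8, J3, M7, M6, S8}: 42 + 60 = 102
  {H8, Y8} + {J3, M7, M6, S8}: 42 + 60 = 102
  {J3, Y8} + {H8, M7, M6, S8}: 42 + 60 = 102
  … (31 splits in total)
  {M7} + {H8, J3, Y8, M6, S8}: 20 + 57 = 77  ← best
Best: vehicle 1 00 → M7 → 00 = 20; vehicle 2 00 → H8 → J3 → M6 → Y8 → S8 → 00 = 57; combined 77.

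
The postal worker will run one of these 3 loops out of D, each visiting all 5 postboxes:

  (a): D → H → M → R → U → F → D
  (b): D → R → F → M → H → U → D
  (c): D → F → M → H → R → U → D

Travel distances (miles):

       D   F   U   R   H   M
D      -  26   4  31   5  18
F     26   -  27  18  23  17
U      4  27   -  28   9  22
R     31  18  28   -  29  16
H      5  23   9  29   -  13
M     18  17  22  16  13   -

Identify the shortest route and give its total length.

(a): 5 + 13 + 16 + 28 + 27 + 26 = 115
(b): 31 + 18 + 17 + 13 + 9 + 4 = 92
(c): 26 + 17 + 13 + 29 + 28 + 4 = 117

Shortest is (b), total 92 miles.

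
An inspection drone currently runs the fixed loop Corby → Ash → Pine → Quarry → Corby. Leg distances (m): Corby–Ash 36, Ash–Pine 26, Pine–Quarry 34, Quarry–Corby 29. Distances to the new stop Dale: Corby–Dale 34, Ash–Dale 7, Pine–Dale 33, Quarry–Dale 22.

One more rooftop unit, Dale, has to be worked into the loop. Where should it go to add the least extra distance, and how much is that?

Adding 5 m by placing Dale on the Corby–Ash leg.

Insertion cost between consecutive stops i–j is d(i,Dale) + d(Dale,j) − d(i,j):
  between Corby and Ash: 34 + 7 − 36 = 5
  between Ash and Pine: 7 + 33 − 26 = 14
  between Pine and Quarry: 33 + 22 − 34 = 21
  between Quarry and Corby: 22 + 34 − 29 = 27
Cheapest insertion is between Corby and Ash, adding 5.
New total = 125 + 5 = 130.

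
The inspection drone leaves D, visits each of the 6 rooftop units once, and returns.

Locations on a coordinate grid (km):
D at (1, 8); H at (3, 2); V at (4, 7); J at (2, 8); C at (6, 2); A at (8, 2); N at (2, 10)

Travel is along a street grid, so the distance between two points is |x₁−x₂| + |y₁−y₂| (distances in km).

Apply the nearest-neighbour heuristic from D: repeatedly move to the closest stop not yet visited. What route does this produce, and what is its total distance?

Nearest-neighbour total = 32 km; route D → J → N → V → H → C → A → D.

From D: distances to unvisited — J=1, N=3, V=4, H=8, C=11, A=13. Nearest is J (1).
From J: distances to unvisited — N=2, V=3, H=7, C=10, A=12. Nearest is N (2).
From N: distances to unvisited — V=5, H=9, C=12, A=14. Nearest is V (5).
From V: distances to unvisited — H=6, C=7, A=9. Nearest is H (6).
From H: distances to unvisited — C=3, A=5. Nearest is C (3).
From C: distances to unvisited — A=2. Nearest is A (2).
Return A→D: 13.
Total = 1 + 2 + 5 + 6 + 3 + 2 + 13 = 32.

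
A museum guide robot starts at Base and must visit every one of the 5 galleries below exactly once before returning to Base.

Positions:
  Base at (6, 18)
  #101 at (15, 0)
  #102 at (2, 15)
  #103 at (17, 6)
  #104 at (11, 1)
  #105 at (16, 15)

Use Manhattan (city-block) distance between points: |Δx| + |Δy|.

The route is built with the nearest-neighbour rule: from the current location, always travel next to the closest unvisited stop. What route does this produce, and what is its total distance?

66 along Base → #102 → #105 → #103 → #101 → #104 → Base.

Base → [#102:7 / #105:13 / #104:22 / #103:23 / #101:27] → #102 (7)
#102 → [#105:14 / #104:23 / #103:24 / #101:28] → #105 (14)
#105 → [#103:10 / #101:16 / #104:19] → #103 (10)
#103 → [#101:8 / #104:11] → #101 (8)
#101 → [#104:5] → #104 (5)
Return #104→Base: 22.
Total = 7 + 14 + 10 + 8 + 5 + 22 = 66.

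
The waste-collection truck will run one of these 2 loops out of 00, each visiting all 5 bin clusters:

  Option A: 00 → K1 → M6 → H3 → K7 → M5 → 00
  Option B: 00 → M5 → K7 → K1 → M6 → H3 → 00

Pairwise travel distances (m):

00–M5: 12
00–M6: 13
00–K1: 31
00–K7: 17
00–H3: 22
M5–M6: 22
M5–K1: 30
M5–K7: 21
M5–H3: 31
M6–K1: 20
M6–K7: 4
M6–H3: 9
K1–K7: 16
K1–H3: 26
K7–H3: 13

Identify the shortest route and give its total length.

Option A: 31 + 20 + 9 + 13 + 21 + 12 = 106
Option B: 12 + 21 + 16 + 20 + 9 + 22 = 100

100 m — Option B is the shortest.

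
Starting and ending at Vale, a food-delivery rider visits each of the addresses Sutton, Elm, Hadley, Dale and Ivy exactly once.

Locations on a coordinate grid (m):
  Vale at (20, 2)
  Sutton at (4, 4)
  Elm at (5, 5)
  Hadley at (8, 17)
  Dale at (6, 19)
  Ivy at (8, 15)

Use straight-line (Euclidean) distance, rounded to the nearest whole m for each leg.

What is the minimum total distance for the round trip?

Minimum total distance: 53 m.

There are 60 distinct closed tours to check (reversals are equivalent).
Vale → Sutton → Elm → Hadley → Dale → Ivy → Vale: 16+1+12+3+4+18 = 54
Vale → Sutton → Elm → Hadley → Ivy → Dale → Vale: 16+1+12+2+4+22 = 57
Vale → Sutton → Elm → Dale → Hadley → Ivy → Vale: 16+1+14+3+2+18 = 54
Vale → Sutton → Elm → Dale → Ivy → Hadley → Vale: 16+1+14+4+2+19 = 56
Vale → Sutton → Elm → Ivy → Hadley → Dale → Vale: 16+1+10+2+3+22 = 54
Vale → Sutton → Elm → Ivy → Dale → Hadley → Vale: 16+1+10+4+3+19 = 53
Vale → Sutton → Hadley → Elm → Dale → Ivy → Vale: 16+14+12+14+4+18 = 78
Vale → Sutton → Hadley → Elm → Ivy → Dale → Vale: 16+14+12+10+4+22 = 78
Vale → Sutton → Hadley → Dale → Elm → Ivy → Vale: 16+14+3+14+10+18 = 75
Vale → Sutton → Hadley → Dale → Ivy → Elm → Vale: 16+14+3+4+10+15 = 62
Vale → Sutton → Hadley → Ivy → Elm → Dale → Vale: 16+14+2+10+14+22 = 78
Vale → Sutton → Hadley → Ivy → Dale → Elm → Vale: 16+14+2+4+14+15 = 65
Vale → Sutton → Dale → Elm → Hadley → Ivy → Vale: 16+15+14+12+2+18 = 77
Vale → Sutton → Dale → Elm → Ivy → Hadley → Vale: 16+15+14+10+2+19 = 76
… (46 more)
The minimum is 53.
One optimal route: Vale → Sutton → Elm → Ivy → Dale → Hadley → Vale (or its reverse).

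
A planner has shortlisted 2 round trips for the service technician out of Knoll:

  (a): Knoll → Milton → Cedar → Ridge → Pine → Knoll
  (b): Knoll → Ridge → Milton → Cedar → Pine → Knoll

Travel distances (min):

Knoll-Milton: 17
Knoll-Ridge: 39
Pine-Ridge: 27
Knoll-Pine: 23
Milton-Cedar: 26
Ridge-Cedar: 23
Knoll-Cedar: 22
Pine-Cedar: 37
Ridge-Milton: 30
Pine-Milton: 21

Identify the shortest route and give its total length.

Shortest is (a), total 116 min.

(a): 17 + 26 + 23 + 27 + 23 = 116
(b): 39 + 30 + 26 + 37 + 23 = 155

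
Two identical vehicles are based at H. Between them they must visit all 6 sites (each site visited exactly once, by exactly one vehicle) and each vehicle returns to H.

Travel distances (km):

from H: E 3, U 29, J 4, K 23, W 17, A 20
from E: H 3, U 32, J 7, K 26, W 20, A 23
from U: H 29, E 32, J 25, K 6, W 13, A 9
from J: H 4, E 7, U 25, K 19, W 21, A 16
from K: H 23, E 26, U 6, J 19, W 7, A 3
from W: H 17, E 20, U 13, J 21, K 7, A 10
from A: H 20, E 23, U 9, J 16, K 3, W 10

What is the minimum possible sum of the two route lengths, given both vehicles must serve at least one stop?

Minimum combined distance: 65 km.

Check every non-empty split of the stops between the two vehicles; for each half take its own optimal tour:
  {E} + {U, J, K, W, A}: 6 + 59 = 65
  {U} + {E, J, K, W, A}: 58 + 53 = 111
  {E, U} + {J, K, W, A}: 64 + 47 = 111
  {J} + {E, U, K, W, A}: 8 + 65 = 73
  {E, J} + {U, K, W, A}: 14 + 59 = 73
  {U, J} + {E, K, W, A}: 58 + 53 = 111
  … (31 splits in total)
Best: vehicle 1 H → E → H = 6; vehicle 2 H → J → A → U → K → W → H = 59; combined 65.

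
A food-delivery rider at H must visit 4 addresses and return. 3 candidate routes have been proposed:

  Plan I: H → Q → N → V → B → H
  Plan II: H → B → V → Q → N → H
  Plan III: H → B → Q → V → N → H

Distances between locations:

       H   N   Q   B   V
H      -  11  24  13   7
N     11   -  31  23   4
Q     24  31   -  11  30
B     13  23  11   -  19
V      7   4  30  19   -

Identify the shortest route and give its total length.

Plan I: 24 + 31 + 4 + 19 + 13 = 91
Plan II: 13 + 19 + 30 + 31 + 11 = 104
Plan III: 13 + 11 + 30 + 4 + 11 = 69

Shortest is Plan III, total 69.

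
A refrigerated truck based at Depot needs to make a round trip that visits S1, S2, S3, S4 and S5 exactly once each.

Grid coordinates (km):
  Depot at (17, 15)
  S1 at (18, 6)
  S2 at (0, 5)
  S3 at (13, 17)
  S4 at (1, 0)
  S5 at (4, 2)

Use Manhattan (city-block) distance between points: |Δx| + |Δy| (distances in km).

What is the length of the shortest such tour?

Shortest round trip = 70 km.

Depot→S1→S2→S3→S4→S5→Depot: 10+19+25+29+5+26 = 114
Depot→S1→S2→S3→S5→S4→Depot: 10+19+25+24+5+31 = 114
Depot→S1→S2→S4→S3→S5→Depot: 10+19+6+29+24+26 = 114
Depot→S1→S2→S4→S5→S3→Depot: 10+19+6+5+24+6 = 70
Depot→S1→S2→S5→S3→S4→Depot: 10+19+7+24+29+31 = 120
Depot→S1→S2→S5→S4→S3→Depot: 10+19+7+5+29+6 = 76
Depot→S1→S3→S2→S4→S5→Depot: 10+16+25+6+5+26 = 88
Depot→S1→S3→S2→S5→S4→Depot: 10+16+25+7+5+31 = 94
Depot→S1→S3→S4→S2→S5→Depot: 10+16+29+6+7+26 = 94
Depot→S1→S3→S4→S5→S2→Depot: 10+16+29+5+7+27 = 94
Depot→S1→S3→S5→S2→S4→Depot: 10+16+24+7+6+31 = 94
Depot→S1→S3→S5→S4→S2→Depot: 10+16+24+5+6+27 = 88
Depot→S1→S4→S2→S3→S5→Depot: 10+23+6+25+24+26 = 114
Depot→S1→S4→S2→S5→S3→Depot: 10+23+6+7+24+6 = 76
… (46 more)
The minimum is 70.
One optimal route: Depot → S1 → S2 → S4 → S5 → S3 → Depot (or its reverse).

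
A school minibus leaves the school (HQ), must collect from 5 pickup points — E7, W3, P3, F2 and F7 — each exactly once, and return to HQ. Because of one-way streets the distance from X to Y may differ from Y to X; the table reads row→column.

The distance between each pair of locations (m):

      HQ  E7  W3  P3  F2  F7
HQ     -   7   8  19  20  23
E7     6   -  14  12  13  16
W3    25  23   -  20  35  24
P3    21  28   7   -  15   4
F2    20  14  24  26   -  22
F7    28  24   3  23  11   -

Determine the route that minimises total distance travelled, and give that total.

Shortest round trip = 63 m.

HQ → E7 → W3 → P3 → F2 → F7 → HQ: 7+14+20+15+22+28 = 106
HQ → E7 → W3 → P3 → F7 → F2 → HQ: 7+14+20+4+11+20 = 76
HQ → E7 → W3 → F2 → P3 → F7 → HQ: 7+14+35+26+4+28 = 114
HQ → E7 → W3 → F2 → F7 → P3 → HQ: 7+14+35+22+23+21 = 122
HQ → E7 → W3 → F7 → P3 → F2 → HQ: 7+14+24+23+15+20 = 103
HQ → E7 → W3 → F7 → F2 → P3 → HQ: 7+14+24+11+26+21 = 103
HQ → E7 → P3 → W3 → F2 → F7 → HQ: 7+12+7+35+22+28 = 111
HQ → E7 → P3 → W3 → F7 → F2 → HQ: 7+12+7+24+11+20 = 81
HQ → E7 → P3 → F2 → W3 → F7 → HQ: 7+12+15+24+24+28 = 110
HQ → E7 → P3 → F2 → F7 → W3 → HQ: 7+12+15+22+3+25 = 84
HQ → E7 → P3 → F7 → W3 → F2 → HQ: 7+12+4+3+35+20 = 81
HQ → E7 → P3 → F7 → F2 → W3 → HQ: 7+12+4+11+24+25 = 83
HQ → E7 → F2 → W3 → P3 → F7 → HQ: 7+13+24+20+4+28 = 96
HQ → E7 → F2 → W3 → F7 → P3 → HQ: 7+13+24+24+23+21 = 112
… (106 more)
HQ → W3 → P3 → F7 → F2 → E7 → HQ: 8+20+4+11+14+6 = 63  ← best
The minimum is 63.
One optimal route: HQ → W3 → P3 → F7 → F2 → E7 → HQ.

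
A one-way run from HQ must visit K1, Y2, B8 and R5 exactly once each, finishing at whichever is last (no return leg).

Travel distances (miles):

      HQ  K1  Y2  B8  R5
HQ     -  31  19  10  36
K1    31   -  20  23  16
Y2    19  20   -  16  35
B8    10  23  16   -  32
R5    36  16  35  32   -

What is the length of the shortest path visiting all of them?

There are 4! = 24 possible orderings.
HQ - K1 - Y2 - B8 - R5: 31+20+16+32 = 99
HQ - K1 - Y2 - R5 - B8: 31+20+35+32 = 118
HQ - K1 - B8 - Y2 - R5: 31+23+16+35 = 105
HQ - K1 - B8 - R5 - Y2: 31+23+32+35 = 121
HQ - K1 - R5 - Y2 - B8: 31+16+35+16 = 98
HQ - K1 - R5 - B8 - Y2: 31+16+32+16 = 95
HQ - Y2 - K1 - B8 - R5: 19+20+23+32 = 94
HQ - Y2 - K1 - R5 - B8: 19+20+16+32 = 87
HQ - Y2 - B8 - K1 - R5: 19+16+23+16 = 74
HQ - Y2 - B8 - R5 - K1: 19+16+32+16 = 83
HQ - Y2 - R5 - K1 - B8: 19+35+16+23 = 93
HQ - Y2 - R5 - B8 - K1: 19+35+32+23 = 109
HQ - B8 - K1 - Y2 - R5: 10+23+20+35 = 88
HQ - B8 - K1 - R5 - Y2: 10+23+16+35 = 84
… (10 more)
HQ - B8 - Y2 - K1 - R5: 10+16+20+16 = 62  ← best
The minimum is 62.
One shortest path: HQ → B8 → Y2 → K1 → R5.

Minimum one-way distance = 62 miles.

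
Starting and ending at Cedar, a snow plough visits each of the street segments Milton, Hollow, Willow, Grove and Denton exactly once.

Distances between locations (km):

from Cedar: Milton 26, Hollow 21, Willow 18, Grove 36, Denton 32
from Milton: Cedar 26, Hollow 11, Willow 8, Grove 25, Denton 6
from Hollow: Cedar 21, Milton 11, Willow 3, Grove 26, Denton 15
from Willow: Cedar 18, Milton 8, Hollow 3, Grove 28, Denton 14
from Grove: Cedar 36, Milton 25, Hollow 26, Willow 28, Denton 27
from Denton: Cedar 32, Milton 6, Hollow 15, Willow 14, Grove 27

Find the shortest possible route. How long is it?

Minimum total distance: 101 km.

With 5 stops there are 5!/2 = 60 distinct round trips (a route and its reverse cost the same).
Cedar-Milton-Hollow-Willow-Grove-Denton-Cedar: 26+11+3+28+27+32 = 127
Cedar-Milton-Hollow-Willow-Denton-Grove-Cedar: 26+11+3+14+27+36 = 117
Cedar-Milton-Hollow-Grove-Willow-Denton-Cedar: 26+11+26+28+14+32 = 137
Cedar-Milton-Hollow-Grove-Denton-Willow-Cedar: 26+11+26+27+14+18 = 122
Cedar-Milton-Hollow-Denton-Willow-Grove-Cedar: 26+11+15+14+28+36 = 130
Cedar-Milton-Hollow-Denton-Grove-Willow-Cedar: 26+11+15+27+28+18 = 125
Cedar-Milton-Willow-Hollow-Grove-Denton-Cedar: 26+8+3+26+27+32 = 122
Cedar-Milton-Willow-Hollow-Denton-Grove-Cedar: 26+8+3+15+27+36 = 115
Cedar-Milton-Willow-Grove-Hollow-Denton-Cedar: 26+8+28+26+15+32 = 135
Cedar-Milton-Willow-Grove-Denton-Hollow-Cedar: 26+8+28+27+15+21 = 125
Cedar-Milton-Willow-Denton-Hollow-Grove-Cedar: 26+8+14+15+26+36 = 125
Cedar-Milton-Willow-Denton-Grove-Hollow-Cedar: 26+8+14+27+26+21 = 122
Cedar-Milton-Grove-Hollow-Willow-Denton-Cedar: 26+25+26+3+14+32 = 126
Cedar-Milton-Grove-Hollow-Denton-Willow-Cedar: 26+25+26+15+14+18 = 124
… (46 more)
Cedar-Hollow-Willow-Milton-Denton-Grove-Cedar: 21+3+8+6+27+36 = 101  ← best
The minimum is 101.
One optimal route: Cedar → Hollow → Willow → Milton → Denton → Grove → Cedar (or its reverse).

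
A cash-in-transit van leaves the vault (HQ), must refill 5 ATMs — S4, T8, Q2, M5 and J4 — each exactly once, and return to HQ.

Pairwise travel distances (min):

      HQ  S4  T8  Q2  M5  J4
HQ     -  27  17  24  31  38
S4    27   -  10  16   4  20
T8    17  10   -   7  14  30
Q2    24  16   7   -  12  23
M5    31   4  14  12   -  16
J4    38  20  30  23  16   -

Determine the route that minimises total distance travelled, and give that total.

There are 60 distinct closed tours to check (reversals are equivalent).
HQ → S4 → T8 → Q2 → M5 → J4 → HQ: 27+10+7+12+16+38 = 110
HQ → S4 → T8 → Q2 → J4 → M5 → HQ: 27+10+7+23+16+31 = 114
HQ → S4 → T8 → M5 → Q2 → J4 → HQ: 27+10+14+12+23+38 = 124
HQ → S4 → T8 → M5 → J4 → Q2 → HQ: 27+10+14+16+23+24 = 114
HQ → S4 → T8 → J4 → Q2 → M5 → HQ: 27+10+30+23+12+31 = 133
HQ → S4 → T8 → J4 → M5 → Q2 → HQ: 27+10+30+16+12+24 = 119
HQ → S4 → Q2 → T8 → M5 → J4 → HQ: 27+16+7+14+16+38 = 118
HQ → S4 → Q2 → T8 → J4 → M5 → HQ: 27+16+7+30+16+31 = 127
HQ → S4 → Q2 → M5 → T8 → J4 → HQ: 27+16+12+14+30+38 = 137
HQ → S4 → Q2 → M5 → J4 → T8 → HQ: 27+16+12+16+30+17 = 118
HQ → S4 → Q2 → J4 → T8 → M5 → HQ: 27+16+23+30+14+31 = 141
HQ → S4 → Q2 → J4 → M5 → T8 → HQ: 27+16+23+16+14+17 = 113
HQ → S4 → M5 → T8 → Q2 → J4 → HQ: 27+4+14+7+23+38 = 113
HQ → S4 → M5 → T8 → J4 → Q2 → HQ: 27+4+14+30+23+24 = 122
… (46 more)
HQ → S4 → M5 → J4 → Q2 → T8 → HQ: 27+4+16+23+7+17 = 94  ← best
The minimum is 94.
One optimal route: HQ → S4 → M5 → J4 → Q2 → T8 → HQ (or its reverse).

Shortest round trip = 94 min.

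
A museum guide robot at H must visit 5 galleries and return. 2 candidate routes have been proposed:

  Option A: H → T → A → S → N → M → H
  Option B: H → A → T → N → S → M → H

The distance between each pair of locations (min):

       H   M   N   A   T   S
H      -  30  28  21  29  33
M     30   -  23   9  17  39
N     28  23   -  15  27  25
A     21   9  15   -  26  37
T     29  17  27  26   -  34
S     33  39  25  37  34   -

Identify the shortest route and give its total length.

Shortest is Option B, total 168 min.

Option A: 29 + 26 + 37 + 25 + 23 + 30 = 170
Option B: 21 + 26 + 27 + 25 + 39 + 30 = 168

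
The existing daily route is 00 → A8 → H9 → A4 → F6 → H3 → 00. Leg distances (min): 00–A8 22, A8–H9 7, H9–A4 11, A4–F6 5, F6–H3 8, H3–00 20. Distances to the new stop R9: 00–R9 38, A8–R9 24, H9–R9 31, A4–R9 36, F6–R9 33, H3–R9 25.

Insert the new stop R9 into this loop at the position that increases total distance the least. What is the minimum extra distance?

Minimum extra distance: 40 min, inserting R9 between 00 and A8.

Insertion cost between consecutive stops i–j is d(i,R9) + d(R9,j) − d(i,j):
  between 00 and A8: 38 + 24 − 22 = 40
  between A8 and H9: 24 + 31 − 7 = 48
  between H9 and A4: 31 + 36 − 11 = 56
  between A4 and F6: 36 + 33 − 5 = 64
  between F6 and H3: 33 + 25 − 8 = 50
  between H3 and 00: 25 + 38 − 20 = 43
Cheapest insertion is between 00 and A8, adding 40.
New total = 73 + 40 = 113.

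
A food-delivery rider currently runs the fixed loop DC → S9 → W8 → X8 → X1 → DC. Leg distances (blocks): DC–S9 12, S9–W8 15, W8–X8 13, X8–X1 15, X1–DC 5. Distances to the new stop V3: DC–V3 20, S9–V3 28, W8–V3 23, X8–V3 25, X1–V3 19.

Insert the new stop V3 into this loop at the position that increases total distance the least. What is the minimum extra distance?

Insertion cost between consecutive stops i–j is d(i,V3) + d(V3,j) − d(i,j):
  between DC and S9: 20 + 28 − 12 = 36
  between S9 and W8: 28 + 23 − 15 = 36
  between W8 and X8: 23 + 25 − 13 = 35
  between X8 and X1: 25 + 19 − 15 = 29
  between X1 and DC: 19 + 20 − 5 = 34
Cheapest insertion is between X8 and X1, adding 29.
New total = 60 + 29 = 89.

+29 blocks — insert V3 between X8 and X1.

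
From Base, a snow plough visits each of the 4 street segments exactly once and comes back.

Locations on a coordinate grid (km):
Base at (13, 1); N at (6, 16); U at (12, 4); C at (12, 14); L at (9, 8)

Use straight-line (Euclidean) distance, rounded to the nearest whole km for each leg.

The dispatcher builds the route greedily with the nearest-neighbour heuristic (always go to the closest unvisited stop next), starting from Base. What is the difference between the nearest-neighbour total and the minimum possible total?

The nearest-neighbour route is 2 km longer than optimal.

From Base: U=3, L=8, C=13, N=17 → choose U (3).
From U: L=5, C=10, N=13 → choose L (5).
From L: C=7, N=9 → choose C (7).
From C: N=6 → choose N (6).
NN route Base → U → L → C → N → Base costs 38.
Optimal: Base → U → C → N → L → Base costs 36 (by enumerating all 12 distinct tours).
Excess = 38 − 36 = 2.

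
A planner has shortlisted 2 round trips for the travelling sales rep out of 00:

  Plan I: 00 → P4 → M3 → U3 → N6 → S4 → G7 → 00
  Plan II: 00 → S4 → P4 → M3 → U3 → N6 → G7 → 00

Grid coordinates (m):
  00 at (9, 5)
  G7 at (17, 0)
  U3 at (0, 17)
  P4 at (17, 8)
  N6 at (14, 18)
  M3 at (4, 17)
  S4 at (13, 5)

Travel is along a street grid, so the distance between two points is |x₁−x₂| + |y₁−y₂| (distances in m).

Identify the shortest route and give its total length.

Plan I: 11 + 22 + 4 + 15 + 14 + 9 + 13 = 88
Plan II: 4 + 7 + 22 + 4 + 15 + 21 + 13 = 86

86 m — Plan II is the shortest.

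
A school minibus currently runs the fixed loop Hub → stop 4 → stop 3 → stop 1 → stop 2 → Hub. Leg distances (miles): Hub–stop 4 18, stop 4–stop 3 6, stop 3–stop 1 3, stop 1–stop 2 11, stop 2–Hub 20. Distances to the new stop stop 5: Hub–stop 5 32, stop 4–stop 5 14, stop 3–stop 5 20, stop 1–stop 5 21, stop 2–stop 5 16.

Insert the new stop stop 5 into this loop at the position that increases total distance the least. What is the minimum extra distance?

Insertion cost between consecutive stops i–j is d(i,stop 5) + d(stop 5,j) − d(i,j):
  between Hub and stop 4: 32 + 14 − 18 = 28
  between stop 4 and stop 3: 14 + 20 − 6 = 28
  between stop 3 and stop 1: 20 + 21 − 3 = 38
  between stop 1 and stop 2: 21 + 16 − 11 = 26
  between stop 2 and Hub: 16 + 32 − 20 = 28
Cheapest insertion is between stop 1 and stop 2, adding 26.
New total = 58 + 26 = 84.

Adding 26 miles by placing stop 5 on the stop 1–stop 2 leg.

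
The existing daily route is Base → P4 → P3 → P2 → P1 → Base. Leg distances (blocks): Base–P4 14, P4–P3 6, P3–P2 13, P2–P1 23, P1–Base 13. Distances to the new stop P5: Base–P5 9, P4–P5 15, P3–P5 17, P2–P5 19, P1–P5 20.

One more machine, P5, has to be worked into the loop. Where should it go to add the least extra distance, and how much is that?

Adding 10 blocks by placing P5 on the Base–P4 leg.

Insertion cost between consecutive stops i–j is d(i,P5) + d(P5,j) − d(i,j):
  between Base and P4: 9 + 15 − 14 = 10
  between P4 and P3: 15 + 17 − 6 = 26
  between P3 and P2: 17 + 19 − 13 = 23
  between P2 and P1: 19 + 20 − 23 = 16
  between P1 and Base: 20 + 9 − 13 = 16
Cheapest insertion is between Base and P4, adding 10.
New total = 69 + 10 = 79.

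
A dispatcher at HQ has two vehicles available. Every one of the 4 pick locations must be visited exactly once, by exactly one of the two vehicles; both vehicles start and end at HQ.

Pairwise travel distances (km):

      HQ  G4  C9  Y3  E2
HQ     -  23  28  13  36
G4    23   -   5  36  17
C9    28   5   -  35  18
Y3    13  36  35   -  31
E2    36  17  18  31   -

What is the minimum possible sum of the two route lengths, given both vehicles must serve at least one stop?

108 km — the smallest possible combined total.

There are 2^3 − 1 = 7 ways to divide the 4 stops into two non-empty groups. For each, the best each vehicle can do is its own shortest tour through its group:
  {G4} + {C9, Y3, E2}: 46 + 90 = 136
  {C9} + {G4, Y3, E2}: 56 + 84 = 140
  {G4, C9} + {Y3, E2}: 56 + 80 = 136
  {Y3} + {G4, C9, E2}: 26 + 82 = 108
  {G4, Y3} + {C9, E2}: 72 + 82 = 154
  {C9, Y3} + {G4, E2}: 76 + 76 = 152
  … (7 splits in total)
Best: vehicle 1 HQ → Y3 → HQ = 26; vehicle 2 HQ → G4 → C9 → E2 → HQ = 82; combined 108.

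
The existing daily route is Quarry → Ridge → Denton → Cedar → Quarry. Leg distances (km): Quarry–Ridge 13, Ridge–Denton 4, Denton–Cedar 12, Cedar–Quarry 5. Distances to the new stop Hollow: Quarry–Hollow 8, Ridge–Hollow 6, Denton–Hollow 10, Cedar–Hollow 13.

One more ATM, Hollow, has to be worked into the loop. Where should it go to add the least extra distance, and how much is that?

Insertion cost between consecutive stops i–j is d(i,Hollow) + d(Hollow,j) − d(i,j):
  between Quarry and Ridge: 8 + 6 − 13 = 1
  between Ridge and Denton: 6 + 10 − 4 = 12
  between Denton and Cedar: 10 + 13 − 12 = 11
  between Cedar and Quarry: 13 + 8 − 5 = 16
Cheapest insertion is between Quarry and Ridge, adding 1.
New total = 34 + 1 = 35.

+1 km — insert Hollow between Quarry and Ridge.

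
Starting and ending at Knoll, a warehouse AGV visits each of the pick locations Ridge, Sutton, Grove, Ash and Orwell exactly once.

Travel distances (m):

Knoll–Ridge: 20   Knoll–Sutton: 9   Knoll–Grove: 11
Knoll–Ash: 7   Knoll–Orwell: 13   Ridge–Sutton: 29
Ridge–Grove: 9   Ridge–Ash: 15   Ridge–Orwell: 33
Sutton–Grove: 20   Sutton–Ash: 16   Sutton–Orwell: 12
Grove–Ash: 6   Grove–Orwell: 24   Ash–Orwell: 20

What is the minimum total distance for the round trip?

Knoll→Ridge→Sutton→Grove→Ash→Orwell→Knoll: 20+29+20+6+20+13 = 108
Knoll→Ridge→Sutton→Grove→Orwell→Ash→Knoll: 20+29+20+24+20+7 = 120
Knoll→Ridge→Sutton→Ash→Grove→Orwell→Knoll: 20+29+16+6+24+13 = 108
Knoll→Ridge→Sutton→Ash→Orwell→Grove→Knoll: 20+29+16+20+24+11 = 120
Knoll→Ridge→Sutton→Orwell→Grove→Ash→Knoll: 20+29+12+24+6+7 = 98
Knoll→Ridge→Sutton→Orwell→Ash→Grove→Knoll: 20+29+12+20+6+11 = 98
Knoll→Ridge→Grove→Sutton→Ash→Orwell→Knoll: 20+9+20+16+20+13 = 98
Knoll→Ridge→Grove→Sutton→Orwell→Ash→Knoll: 20+9+20+12+20+7 = 88
Knoll→Ridge→Grove→Ash→Sutton→Orwell→Knoll: 20+9+6+16+12+13 = 76
Knoll→Ridge→Grove→Ash→Orwell→Sutton→Knoll: 20+9+6+20+12+9 = 76
Knoll→Ridge→Grove→Orwell→Sutton→Ash→Knoll: 20+9+24+12+16+7 = 88
Knoll→Ridge→Grove→Orwell→Ash→Sutton→Knoll: 20+9+24+20+16+9 = 98
Knoll→Ridge→Ash→Sutton→Grove→Orwell→Knoll: 20+15+16+20+24+13 = 108
Knoll→Ridge→Ash→Sutton→Orwell→Grove→Knoll: 20+15+16+12+24+11 = 98
… (46 more)
The minimum is 76.
One optimal route: Knoll → Ridge → Grove → Ash → Sutton → Orwell → Knoll (or its reverse).

76 m — the shortest possible round trip.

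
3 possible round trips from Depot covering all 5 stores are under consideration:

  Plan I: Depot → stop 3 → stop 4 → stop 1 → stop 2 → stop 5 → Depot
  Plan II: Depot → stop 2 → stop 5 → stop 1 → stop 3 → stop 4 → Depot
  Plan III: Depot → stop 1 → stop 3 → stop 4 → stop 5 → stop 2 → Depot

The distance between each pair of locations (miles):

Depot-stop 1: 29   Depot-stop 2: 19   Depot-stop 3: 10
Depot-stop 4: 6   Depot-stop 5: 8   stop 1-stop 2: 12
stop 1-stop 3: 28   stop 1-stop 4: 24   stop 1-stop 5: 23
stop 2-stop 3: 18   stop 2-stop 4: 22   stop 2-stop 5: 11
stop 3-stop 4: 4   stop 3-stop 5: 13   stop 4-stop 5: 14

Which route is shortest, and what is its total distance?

69 miles — Plan I is the shortest.

Plan I: 10 + 4 + 24 + 12 + 11 + 8 = 69
Plan II: 19 + 11 + 23 + 28 + 4 + 6 = 91
Plan III: 29 + 28 + 4 + 14 + 11 + 19 = 105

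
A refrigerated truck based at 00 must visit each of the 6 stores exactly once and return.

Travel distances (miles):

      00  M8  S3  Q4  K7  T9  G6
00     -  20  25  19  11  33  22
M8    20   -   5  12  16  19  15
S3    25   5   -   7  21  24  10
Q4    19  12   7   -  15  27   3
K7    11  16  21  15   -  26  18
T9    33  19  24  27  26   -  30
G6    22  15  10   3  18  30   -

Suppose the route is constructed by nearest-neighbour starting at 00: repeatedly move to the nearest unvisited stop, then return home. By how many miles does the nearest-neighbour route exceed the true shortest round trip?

00: K7=11, Q4=19, M8=20, G6=22, S3=25, T9=33 ⇒ K7
K7: Q4=15, M8=16, G6=18, S3=21, T9=26 ⇒ Q4
Q4: G6=3, S3=7, M8=12, T9=27 ⇒ G6
G6: S3=10, M8=15, T9=30 ⇒ S3
S3: M8=5, T9=24 ⇒ M8
M8: T9=19 ⇒ T9
NN route 00 → K7 → Q4 → G6 → S3 → M8 → T9 → 00 costs 96.
Optimal: 00 → Q4 → G6 → S3 → M8 → T9 → K7 → 00 costs 93 (by enumerating all 360 distinct tours).
Excess = 96 − 93 = 3.

The nearest-neighbour route is 3 miles longer than optimal.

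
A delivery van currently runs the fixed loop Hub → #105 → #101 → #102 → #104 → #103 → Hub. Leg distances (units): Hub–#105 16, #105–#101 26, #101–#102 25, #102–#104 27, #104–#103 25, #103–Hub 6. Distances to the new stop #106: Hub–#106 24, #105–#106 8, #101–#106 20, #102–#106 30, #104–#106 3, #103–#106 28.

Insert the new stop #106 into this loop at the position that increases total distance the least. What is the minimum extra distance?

Adding 2 by placing #106 on the #105–#101 leg.

Insertion cost between consecutive stops i–j is d(i,#106) + d(#106,j) − d(i,j):
  between Hub and #105: 24 + 8 − 16 = 16
  between #105 and #101: 8 + 20 − 26 = 2
  between #101 and #102: 20 + 30 − 25 = 25
  between #102 and #104: 30 + 3 − 27 = 6
  between #104 and #103: 3 + 28 − 25 = 6
  between #103 and Hub: 28 + 24 − 6 = 46
Cheapest insertion is between #105 and #101, adding 2.
New total = 125 + 2 = 127.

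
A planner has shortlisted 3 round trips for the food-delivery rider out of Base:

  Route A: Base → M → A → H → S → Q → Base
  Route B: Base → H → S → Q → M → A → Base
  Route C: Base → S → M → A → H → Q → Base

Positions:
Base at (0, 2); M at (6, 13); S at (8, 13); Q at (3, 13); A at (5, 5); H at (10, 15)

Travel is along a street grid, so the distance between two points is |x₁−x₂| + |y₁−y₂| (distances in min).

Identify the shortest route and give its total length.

Route A: 17 + 9 + 15 + 4 + 5 + 14 = 64
Route B: 23 + 4 + 5 + 3 + 9 + 8 = 52
Route C: 19 + 2 + 9 + 15 + 9 + 14 = 68

52 min — Route B is the shortest.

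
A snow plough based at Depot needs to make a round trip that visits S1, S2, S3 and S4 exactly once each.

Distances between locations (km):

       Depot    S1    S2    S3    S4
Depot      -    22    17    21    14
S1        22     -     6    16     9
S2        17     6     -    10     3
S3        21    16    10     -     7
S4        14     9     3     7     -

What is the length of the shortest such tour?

Minimum total distance: 59 km.

There are 12 distinct closed tours to check (reversals are equivalent).
Depot-S1-S2-S3-S4-Depot: 22+6+10+7+14 = 59
Depot-S1-S2-S4-S3-Depot: 22+6+3+7+21 = 59
Depot-S1-S3-S2-S4-Depot: 22+16+10+3+14 = 65
Depot-S1-S3-S4-S2-Depot: 22+16+7+3+17 = 65
Depot-S1-S4-S2-S3-Depot: 22+9+3+10+21 = 65
Depot-S1-S4-S3-S2-Depot: 22+9+7+10+17 = 65
Depot-S2-S1-S3-S4-Depot: 17+6+16+7+14 = 60
Depot-S2-S1-S4-S3-Depot: 17+6+9+7+21 = 60
Depot-S2-S3-S1-S4-Depot: 17+10+16+9+14 = 66
Depot-S2-S4-S1-S3-Depot: 17+3+9+16+21 = 66
Depot-S3-S1-S2-S4-Depot: 21+16+6+3+14 = 60
Depot-S3-S2-S1-S4-Depot: 21+10+6+9+14 = 60
The minimum is 59.
One optimal route: Depot → S1 → S2 → S3 → S4 → Depot (or its reverse).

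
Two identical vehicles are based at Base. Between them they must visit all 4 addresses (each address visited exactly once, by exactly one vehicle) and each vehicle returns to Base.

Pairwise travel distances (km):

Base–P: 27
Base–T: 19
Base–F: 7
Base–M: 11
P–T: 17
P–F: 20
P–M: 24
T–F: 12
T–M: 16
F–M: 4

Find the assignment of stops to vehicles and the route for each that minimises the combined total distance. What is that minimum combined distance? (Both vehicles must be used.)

85 km — the smallest possible combined total.

Try each way of splitting the stops between the two vehicles (each non-empty) and, for each split, find the best tour for each vehicle:
  {P} + {T, F, M}: 54 + 46 = 100
  {T} + {P, F, M}: 38 + 62 = 100
  {P, T} + {F, M}: 63 + 22 = 85
  {F} + {P, T, M}: 14 + 71 = 85
  {P, F} + {T, M}: 54 + 46 = 100
  {T, F} + {P, M}: 38 + 62 = 100
  … (7 splits in total)
Best: vehicle 1 Base → P → T → Base = 63; vehicle 2 Base → F → M → Base = 22; combined 85.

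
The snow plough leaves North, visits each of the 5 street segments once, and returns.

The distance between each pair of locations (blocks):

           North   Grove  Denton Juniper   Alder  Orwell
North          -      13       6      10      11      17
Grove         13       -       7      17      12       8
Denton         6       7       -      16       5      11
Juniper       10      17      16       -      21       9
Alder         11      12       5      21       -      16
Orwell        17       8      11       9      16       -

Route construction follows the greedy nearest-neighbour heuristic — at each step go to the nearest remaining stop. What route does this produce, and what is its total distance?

Total distance 50 blocks via the nearest-neighbour route North → Denton → Alder → Grove → Orwell → Juniper → North.

At North the remaining stops are Denton 6, Juniper 10, Alder 11, Grove 13, Orwell 17; go to Denton.
At Denton the remaining stops are Alder 5, Grove 7, Orwell 11, Juniper 16; go to Alder.
At Alder the remaining stops are Grove 12, Orwell 16, Juniper 21; go to Grove.
At Grove the remaining stops are Orwell 8, Juniper 17; go to Orwell.
At Orwell the remaining stops are Juniper 9; go to Juniper.
Return Juniper→North: 10.
Total = 6 + 5 + 12 + 8 + 9 + 10 = 50.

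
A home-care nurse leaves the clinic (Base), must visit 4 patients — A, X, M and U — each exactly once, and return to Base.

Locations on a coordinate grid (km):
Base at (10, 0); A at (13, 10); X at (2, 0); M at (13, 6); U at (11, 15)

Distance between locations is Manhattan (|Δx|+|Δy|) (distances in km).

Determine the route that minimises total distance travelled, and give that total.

Shortest round trip = 52 km.

With 4 stops there are 4!/2 = 12 distinct round trips (a route and its reverse cost the same).
Base→A→X→M→U→Base: 13+21+17+11+16 = 78
Base→A→X→U→M→Base: 13+21+24+11+9 = 78
Base→A→M→X→U→Base: 13+4+17+24+16 = 74
Base→A→M→U→X→Base: 13+4+11+24+8 = 60
Base→A→U→X→M→Base: 13+7+24+17+9 = 70
Base→A→U→M→X→Base: 13+7+11+17+8 = 56
Base→X→A→M→U→Base: 8+21+4+11+16 = 60
Base→X→A→U→M→Base: 8+21+7+11+9 = 56
Base→X→M→A→U→Base: 8+17+4+7+16 = 52
Base→X→U→A→M→Base: 8+24+7+4+9 = 52
Base→M→A→X→U→Base: 9+4+21+24+16 = 74
Base→M→X→A→U→Base: 9+17+21+7+16 = 70
The minimum is 52.
One optimal route: Base → X → M → A → U → Base (or its reverse).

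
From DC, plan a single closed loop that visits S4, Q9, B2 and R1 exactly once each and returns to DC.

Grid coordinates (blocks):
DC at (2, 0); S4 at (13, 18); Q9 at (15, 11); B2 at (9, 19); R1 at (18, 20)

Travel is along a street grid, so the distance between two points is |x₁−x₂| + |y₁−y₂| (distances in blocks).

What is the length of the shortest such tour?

There are 12 distinct closed tours to check (reversals are equivalent).
DC-S4-Q9-B2-R1-DC: 29+9+14+10+36 = 98
DC-S4-Q9-R1-B2-DC: 29+9+12+10+26 = 86
DC-S4-B2-Q9-R1-DC: 29+5+14+12+36 = 96
DC-S4-B2-R1-Q9-DC: 29+5+10+12+24 = 80
DC-S4-R1-Q9-B2-DC: 29+7+12+14+26 = 88
DC-S4-R1-B2-Q9-DC: 29+7+10+14+24 = 84
DC-Q9-S4-B2-R1-DC: 24+9+5+10+36 = 84
DC-Q9-S4-R1-B2-DC: 24+9+7+10+26 = 76
DC-Q9-B2-S4-R1-DC: 24+14+5+7+36 = 86
DC-Q9-R1-S4-B2-DC: 24+12+7+5+26 = 74
DC-B2-S4-Q9-R1-DC: 26+5+9+12+36 = 88
DC-B2-Q9-S4-R1-DC: 26+14+9+7+36 = 92
The minimum is 74.
One optimal route: DC → Q9 → R1 → S4 → B2 → DC (or its reverse).

Shortest round trip = 74 blocks.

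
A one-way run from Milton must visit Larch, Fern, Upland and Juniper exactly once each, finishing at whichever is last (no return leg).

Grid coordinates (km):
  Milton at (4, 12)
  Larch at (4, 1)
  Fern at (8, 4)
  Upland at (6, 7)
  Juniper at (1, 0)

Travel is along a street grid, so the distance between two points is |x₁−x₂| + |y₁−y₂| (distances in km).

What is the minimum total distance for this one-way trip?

There are 4! = 24 possible orderings.
Milton → Larch → Fern → Upland → Juniper: 11+7+5+12 = 35
Milton → Larch → Fern → Juniper → Upland: 11+7+11+12 = 41
Milton → Larch → Upland → Fern → Juniper: 11+8+5+11 = 35
Milton → Larch → Upland → Juniper → Fern: 11+8+12+11 = 42
Milton → Larch → Juniper → Fern → Upland: 11+4+11+5 = 31
Milton → Larch → Juniper → Upland → Fern: 11+4+12+5 = 32
Milton → Fern → Larch → Upland → Juniper: 12+7+8+12 = 39
Milton → Fern → Larch → Juniper → Upland: 12+7+4+12 = 35
Milton → Fern → Upland → Larch → Juniper: 12+5+8+4 = 29
Milton → Fern → Upland → Juniper → Larch: 12+5+12+4 = 33
Milton → Fern → Juniper → Larch → Upland: 12+11+4+8 = 35
Milton → Fern → Juniper → Upland → Larch: 12+11+12+8 = 43
Milton → Upland → Larch → Fern → Juniper: 7+8+7+11 = 33
Milton → Upland → Larch → Juniper → Fern: 7+8+4+11 = 30
… (10 more)
Milton → Upland → Fern → Larch → Juniper: 7+5+7+4 = 23  ← best
The minimum is 23.
One shortest path: Milton → Upland → Fern → Larch → Juniper.

23 km — the minimum one-way total.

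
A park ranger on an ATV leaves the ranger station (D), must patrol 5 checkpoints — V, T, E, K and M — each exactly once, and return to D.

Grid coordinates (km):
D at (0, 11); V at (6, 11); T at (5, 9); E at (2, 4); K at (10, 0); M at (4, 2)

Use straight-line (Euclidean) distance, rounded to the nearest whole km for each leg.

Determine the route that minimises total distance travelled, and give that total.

D-V-T-E-K-M-D: 6+2+6+9+6+10 = 39
D-V-T-E-M-K-D: 6+2+6+3+6+15 = 38
D-V-T-K-E-M-D: 6+2+10+9+3+10 = 40
D-V-T-K-M-E-D: 6+2+10+6+3+7 = 34
D-V-T-M-E-K-D: 6+2+7+3+9+15 = 42
D-V-T-M-K-E-D: 6+2+7+6+9+7 = 37
D-V-E-T-K-M-D: 6+8+6+10+6+10 = 46
D-V-E-T-M-K-D: 6+8+6+7+6+15 = 48
D-V-E-K-T-M-D: 6+8+9+10+7+10 = 50
D-V-E-K-M-T-D: 6+8+9+6+7+5 = 41
D-V-E-M-T-K-D: 6+8+3+7+10+15 = 49
D-V-E-M-K-T-D: 6+8+3+6+10+5 = 38
D-V-K-T-E-M-D: 6+12+10+6+3+10 = 47
D-V-K-T-M-E-D: 6+12+10+7+3+7 = 45
… (46 more)
The minimum is 34.
One optimal route: D → V → T → K → M → E → D (or its reverse).

34 km — the shortest possible round trip.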